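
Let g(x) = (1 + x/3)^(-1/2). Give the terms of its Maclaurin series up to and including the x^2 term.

x^2/24 - x/6 + 1

Differentiate repeatedly and evaluate at the center.
[x^0] = 1;  [x^1] = -1/6;  [x^2] = 1/24.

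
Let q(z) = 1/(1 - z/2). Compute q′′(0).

Differentiate repeatedly and evaluate at the center.
The coefficient of z^2 in the expansion is 1/4, so q′′(0) = 2! * (1/4) = 1/2.

1/2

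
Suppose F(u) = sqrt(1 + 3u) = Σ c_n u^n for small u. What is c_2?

Differentiate repeatedly and evaluate at the center.
F(0) = 1
F′(0) = 3/2
F′′(0) = -9/4
So c_2 = F′′(0)/2! = -9/8.

-9/8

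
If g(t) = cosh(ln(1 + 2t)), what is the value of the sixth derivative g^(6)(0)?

Substitute the inner expansion into the outer series and collect powers.
From the series, [t^6] g = 32; multiply by 6! = 720 to get 23040.

23040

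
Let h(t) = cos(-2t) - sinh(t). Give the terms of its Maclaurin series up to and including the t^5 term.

-t^5/120 + 2*t^4/3 - t^3/6 - 2*t^2 - t + 1

Expand each term separately and add.
h(0) = 1
h′(0) = -1
h′′(0) = -4
h′′′(0) = -1
h^(4)(0) = 16
h^(5)(0) = -1
The Taylor polynomial is Σ h^(k)(0)/k! · t^k.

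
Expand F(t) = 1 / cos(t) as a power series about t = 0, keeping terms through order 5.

Invert the denominator's series and multiply.
F(0) = 1
F′(0) = 0
F′′(0) = 1
F′′′(0) = 0
F^(4)(0) = 5
F^(5)(0) = 0

5*t^4/24 + t^2/2 + 1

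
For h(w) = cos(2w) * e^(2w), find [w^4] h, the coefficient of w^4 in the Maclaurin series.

Take the Cauchy product of the two expansions.
[w^0] = 1;  [w^1] = 2;  [w^2] = 0;  [w^3] = -8/3;  [w^4] = -8/3.

-8/3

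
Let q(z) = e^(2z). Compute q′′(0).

4

The coefficient of z^2 in the expansion is 2, so q′′(0) = 2! * (2) = 4.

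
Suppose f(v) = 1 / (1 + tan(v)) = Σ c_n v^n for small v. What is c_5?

-32/15

Expand as Σ (-1)^k u^k with u equal to the inner function's series.
f(0) = 1
f′(0) = -1
f′′(0) = 2
f′′′(0) = -8
f^(4)(0) = 40
f^(5)(0) = -256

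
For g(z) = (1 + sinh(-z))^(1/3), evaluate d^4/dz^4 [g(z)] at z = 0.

Let u equal the inner series; expand the outer function in u and truncate.
From the series, [z^4] g = -19/243; multiply by 4! = 24 to get -152/81.

-152/81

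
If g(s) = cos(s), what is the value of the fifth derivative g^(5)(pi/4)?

-sqrt(2)/2

Differentiate repeatedly and evaluate at the center.
From the series, [(s - pi/4)^5] g = -sqrt(2)/240; multiply by 5! = 120 to get -sqrt(2)/2.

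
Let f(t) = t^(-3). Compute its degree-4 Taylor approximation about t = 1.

f(1) = 1
f′(1) = -3
f′′(1) = 12
f′′′(1) = -60
f^(4)(1) = 360
The Taylor polynomial is Σ f^(k)(1)/k! · (t - 1)^k.

15*(t - 1)^4 - 10*(t - 1)^3 + 6*(t - 1)^2 - 3*(t - 1) + 1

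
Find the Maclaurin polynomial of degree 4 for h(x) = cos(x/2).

[x^0] = 1;  [x^1] = 0;  [x^2] = -1/8;  [x^3] = 0;  [x^4] = 1/384.

x^4/384 - x^2/8 + 1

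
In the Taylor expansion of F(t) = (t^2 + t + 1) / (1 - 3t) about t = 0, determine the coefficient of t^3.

39

Shift and add copies of the series according to the polynomial's terms.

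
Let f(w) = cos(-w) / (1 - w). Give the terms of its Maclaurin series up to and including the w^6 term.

389*w^6/720 + 13*w^5/24 + 13*w^4/24 + w^3/2 + w^2/2 + w + 1

Multiply the two series term by term and collect like powers.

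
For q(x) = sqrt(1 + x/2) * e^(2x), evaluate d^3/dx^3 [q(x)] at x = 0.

683/64

Expand each factor separately, then convolve coefficients.
From the series, [x^3] q = 683/384; multiply by 3! = 6 to get 683/64.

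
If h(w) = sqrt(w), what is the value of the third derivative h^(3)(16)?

Compute the successive derivatives at the expansion point and divide by k!.
The coefficient of (w - 16)^3 in the expansion is 1/16384, so h′′′(16) = 3! * (1/16384) = 3/8192.

3/8192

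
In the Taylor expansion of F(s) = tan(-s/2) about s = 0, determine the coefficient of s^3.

-1/24

F(0) = 0
F′(0) = -1/2
F′′(0) = 0
F′′′(0) = -1/4
So c_3 = F′′′(0)/3! = -1/24.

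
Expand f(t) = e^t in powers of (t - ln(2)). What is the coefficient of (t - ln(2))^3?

1/3

f(ln(2)) = 2
f′(ln(2)) = 2
f′′(ln(2)) = 2
f′′′(ln(2)) = 2
So c_3 = f′′′(ln(2))/3! = 1/3.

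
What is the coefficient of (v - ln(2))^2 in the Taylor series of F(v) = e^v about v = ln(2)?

1

Differentiate repeatedly and evaluate at the center.
F(ln(2)) = 2
F′(ln(2)) = 2
F′′(ln(2)) = 2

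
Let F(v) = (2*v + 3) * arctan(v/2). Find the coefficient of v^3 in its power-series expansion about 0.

Distribute the polynomial across the series and collect like powers.
So c_3 = F′′′(0)/3! = -1/8.

-1/8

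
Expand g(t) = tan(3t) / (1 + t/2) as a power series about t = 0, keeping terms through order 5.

Take the Cauchy product of the two expansions.
g(0) = 0
g′(0) = 3
g′′(0) = -3
g′′′(0) = 117/2
g^(4)(0) = -117
g^(5)(0) = 8361/2

2787*t^5/80 - 39*t^4/8 + 39*t^3/4 - 3*t^2/2 + 3*t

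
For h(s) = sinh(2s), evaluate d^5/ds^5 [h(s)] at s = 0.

32

Differentiate repeatedly and evaluate at the center.
The coefficient of s^5 in the expansion is 4/15, so h^(5)(0) = 5! * (4/15) = 32.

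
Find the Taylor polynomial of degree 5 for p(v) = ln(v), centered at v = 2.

(v - 2)^5/160 - (v - 2)^4/64 + (v - 2)^3/24 - (v - 2)^2/8 + (v - 2)/2 + ln(2)

Apply the Taylor formula c_k = f^(k)(a)/k!.
p(2) = ln(2)
p′(2) = 1/2
p′′(2) = -1/4
p′′′(2) = 1/4
p^(4)(2) = -3/8
p^(5)(2) = 3/4
Dividing each by k! gives the coefficients c_0, ..., c_5.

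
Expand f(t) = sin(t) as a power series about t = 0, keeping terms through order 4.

-t^3/6 + t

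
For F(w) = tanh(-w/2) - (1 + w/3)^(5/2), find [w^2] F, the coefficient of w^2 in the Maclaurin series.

-5/24

Expand each term separately and add.
F(0) = -1
F′(0) = -4/3
F′′(0) = -5/12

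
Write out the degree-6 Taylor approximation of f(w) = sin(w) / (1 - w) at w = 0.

101*w^6/120 + 101*w^5/120 + 5*w^4/6 + 5*w^3/6 + w^2 + w

Take the Cauchy product of the two expansions.
f(0) = 0
f′(0) = 1
f′′(0) = 2
f′′′(0) = 5
f^(4)(0) = 20
f^(5)(0) = 101
f^(6)(0) = 606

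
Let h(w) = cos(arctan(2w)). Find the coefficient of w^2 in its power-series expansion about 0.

-2

Let u equal the inner series; expand the outer function in u and truncate.
h(0) = 1
h′(0) = 0
h′′(0) = -4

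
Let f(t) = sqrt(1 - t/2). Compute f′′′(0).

Use the known series and substitute for the argument.
From the series, [t^3] f = -1/128; multiply by 3! = 6 to get -3/64.

-3/64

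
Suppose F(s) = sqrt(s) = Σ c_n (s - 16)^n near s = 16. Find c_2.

F(16) = 4
F′(16) = 1/8
F′′(16) = -1/256
So c_2 = F′′(16)/2! = -1/512.

-1/512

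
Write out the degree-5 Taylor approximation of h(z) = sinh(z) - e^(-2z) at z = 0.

11*z^5/40 - 2*z^4/3 + 3*z^3/2 - 2*z^2 + 3*z - 1

Add the two expansions coefficient-wise.
h(0) = -1
h′(0) = 3
h′′(0) = -4
h′′′(0) = 9
h^(4)(0) = -16
h^(5)(0) = 33
Dividing each by k! gives the coefficients c_0, ..., c_5.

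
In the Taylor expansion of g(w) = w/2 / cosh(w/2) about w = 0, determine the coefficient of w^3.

Divide the numerator series by the denominator series (power-series long division).
g(0) = 0
g′(0) = 1/2
g′′(0) = 0
g′′′(0) = -3/8
So c_3 = g′′′(0)/3! = -1/16.

-1/16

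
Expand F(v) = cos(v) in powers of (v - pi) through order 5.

F(pi) = -1
F′(pi) = 0
F′′(pi) = 1
F′′′(pi) = 0
F^(4)(pi) = -1
F^(5)(pi) = 0
Dividing each by k! gives the coefficients c_0, ..., c_5.

-(v - pi)^4/24 + (v - pi)^2/2 - 1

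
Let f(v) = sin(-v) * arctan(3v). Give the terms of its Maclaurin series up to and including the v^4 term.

Expand each factor separately, then convolve coefficients.

19*v^4/2 - 3*v^2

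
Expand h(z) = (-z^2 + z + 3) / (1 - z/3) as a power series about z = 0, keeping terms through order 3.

Distribute the polynomial across the series and collect like powers.
[z^0] = 3;  [z^1] = 2;  [z^2] = -1/3;  [z^3] = -1/9.

-z^3/9 - z^2/3 + 2*z + 3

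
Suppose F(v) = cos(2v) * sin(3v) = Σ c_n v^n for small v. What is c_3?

Take the Cauchy product of the two expansions.
[v^0] = 0;  [v^1] = 3;  [v^2] = 0;  [v^3] = -21/2.

-21/2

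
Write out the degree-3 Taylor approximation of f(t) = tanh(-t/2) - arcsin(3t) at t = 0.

Expand each term separately and add.
f(0) = 0
f′(0) = -7/2
f′′(0) = 0
f′′′(0) = -107/4
Dividing each by k! gives the coefficients c_0, ..., c_3.

-107*t^3/24 - 7*t/2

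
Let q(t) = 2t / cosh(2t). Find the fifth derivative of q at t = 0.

800

Write the quotient as an unknown series and match coefficients against numerator = denominator · series.
The coefficient of t^5 in the expansion is 20/3, so q^(5)(0) = 5! * (20/3) = 800.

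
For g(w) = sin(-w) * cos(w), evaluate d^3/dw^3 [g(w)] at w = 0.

4

Take the Cauchy product of the two expansions.
From the series, [w^3] g = 2/3; multiply by 3! = 6 to get 4.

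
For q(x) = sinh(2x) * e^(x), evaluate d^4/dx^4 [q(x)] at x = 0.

Write out both Maclaurin series and multiply, keeping only the needed powers.
The coefficient of x^4 in the expansion is 5/3, so q^(4)(0) = 4! * (5/3) = 40.

40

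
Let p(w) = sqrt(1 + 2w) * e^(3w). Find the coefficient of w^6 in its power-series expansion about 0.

Expand each factor separately, then convolve coefficients.
p(0) = 1
p′(0) = 4
p′′(0) = 14
p′′′(0) = 48
p^(4)(0) = 156
p^(5)(0) = 528
p^(6)(0) = 1512

21/10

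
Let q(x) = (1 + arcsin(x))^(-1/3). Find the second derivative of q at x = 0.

Plug the Maclaurin series of the inner function into that of the outer and collect terms.
The coefficient of x^2 in the expansion is 2/9, so q′′(0) = 2! * (2/9) = 4/9.

4/9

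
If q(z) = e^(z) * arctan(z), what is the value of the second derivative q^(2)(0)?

Write out both Maclaurin series and multiply, keeping only the needed powers.
The coefficient of z^2 in the expansion is 1, so q′′(0) = 2! * (1) = 2.

2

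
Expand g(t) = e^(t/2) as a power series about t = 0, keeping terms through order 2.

t^2/8 + t/2 + 1

Apply the Taylor formula c_k = f^(k)(a)/k!.
g(0) = 1
g′(0) = 1/2
g′′(0) = 1/4
Dividing each by k! gives the coefficients c_0, ..., c_2.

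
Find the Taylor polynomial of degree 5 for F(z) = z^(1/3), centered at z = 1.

22*(z - 1)^5/729 - 10*(z - 1)^4/243 + 5*(z - 1)^3/81 - (z - 1)^2/9 + (z - 1)/3 + 1

Differentiate repeatedly and evaluate at the center.
F(1) = 1
F′(1) = 1/3
F′′(1) = -2/9
F′′′(1) = 10/27
F^(4)(1) = -80/81
F^(5)(1) = 880/243
The Taylor polynomial is Σ F^(k)(1)/k! · (z - 1)^k.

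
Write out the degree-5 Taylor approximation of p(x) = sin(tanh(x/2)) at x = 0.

Substitute the inner expansion into the outer series and collect powers.

37*x^5/3840 - x^3/16 + x/2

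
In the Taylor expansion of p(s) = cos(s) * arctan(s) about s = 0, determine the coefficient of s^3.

-5/6

Write out both Maclaurin series and multiply, keeping only the needed powers.
p(0) = 0
p′(0) = 1
p′′(0) = 0
p′′′(0) = -5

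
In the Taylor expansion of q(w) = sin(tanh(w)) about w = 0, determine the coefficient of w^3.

-1/2

Plug the Maclaurin series of the inner function into that of the outer and collect terms.
q(0) = 0
q′(0) = 1
q′′(0) = 0
q′′′(0) = -3
The Taylor polynomial is Σ q^(k)(0)/k! · w^k.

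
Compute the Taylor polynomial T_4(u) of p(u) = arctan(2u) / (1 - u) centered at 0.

-2*u^4/3 - 2*u^3/3 + 2*u^2 + 2*u

Expand each factor separately, then convolve coefficients.
p(0) = 0
p′(0) = 2
p′′(0) = 4
p′′′(0) = -4
p^(4)(0) = -16
Then c_k = p^(k)(0)/k! gives each Taylor coefficient.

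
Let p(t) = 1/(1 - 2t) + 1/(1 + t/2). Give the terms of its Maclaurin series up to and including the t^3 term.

Add the two expansions coefficient-wise.
p(0) = 2
p′(0) = 3/2
p′′(0) = 17/2
p′′′(0) = 189/4
The Taylor polynomial is Σ p^(k)(0)/k! · t^k.

63*t^3/8 + 17*t^2/4 + 3*t/2 + 2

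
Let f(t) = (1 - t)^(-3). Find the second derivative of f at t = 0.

From the series, [t^2] f = 6; multiply by 2! = 2 to get 12.

12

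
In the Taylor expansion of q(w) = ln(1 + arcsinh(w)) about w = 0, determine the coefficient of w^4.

Let u equal the inner series; expand the outer function in u and truncate.
q(0) = 0
q′(0) = 1
q′′(0) = -1
q′′′(0) = 1
q^(4)(0) = -2
Then c_k = q^(k)(0)/k! gives each Taylor coefficient.

-1/12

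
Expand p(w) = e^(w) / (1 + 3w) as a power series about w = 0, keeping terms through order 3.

Multiply the two series term by term and collect like powers.
p(0) = 1
p′(0) = -2
p′′(0) = 13
p′′′(0) = -116
Then c_k = p^(k)(0)/k! gives each Taylor coefficient.

-58*w^3/3 + 13*w^2/2 - 2*w + 1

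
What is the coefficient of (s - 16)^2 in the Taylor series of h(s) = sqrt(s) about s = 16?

-1/512

[(s - 16)^0] = 4;  [(s - 16)^1] = 1/8;  [(s - 16)^2] = -1/512.
So c_2 = h′′(16)/2! = -1/512.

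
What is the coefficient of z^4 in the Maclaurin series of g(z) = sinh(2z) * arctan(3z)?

-14

Write out both Maclaurin series and multiply, keeping only the needed powers.
g(0) = 0
g′(0) = 0
g′′(0) = 12
g′′′(0) = 0
g^(4)(0) = -336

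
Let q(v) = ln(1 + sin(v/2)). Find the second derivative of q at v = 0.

Plug the Maclaurin series of the inner function into that of the outer and collect terms.
The coefficient of v^2 in the expansion is -1/8, so q′′(0) = 2! * (-1/8) = -1/4.

-1/4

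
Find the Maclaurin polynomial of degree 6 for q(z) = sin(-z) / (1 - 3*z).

Use 1/(1 - r) = Σ r^k on the denominator, then take the Cauchy product.
q(0) = 0
q′(0) = -1
q′′(0) = -6
q′′′(0) = -53
q^(4)(0) = -636
q^(5)(0) = -9541
q^(6)(0) = -171738

-9541*z^6/40 - 9541*z^5/120 - 53*z^4/2 - 53*z^3/6 - 3*z^2 - z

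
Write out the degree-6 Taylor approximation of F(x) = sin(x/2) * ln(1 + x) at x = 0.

Write out both Maclaurin series and multiply, keeping only the needed powers.

215*x^6/2304 - 11*x^5/96 + 7*x^4/48 - x^3/4 + x^2/2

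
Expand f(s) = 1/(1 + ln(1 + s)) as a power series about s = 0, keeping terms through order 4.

Plug the Maclaurin series of the inner function into that of the outer and collect terms.
[s^0] = 1;  [s^1] = -1;  [s^2] = 3/2;  [s^3] = -7/3;  [s^4] = 11/3.

11*s^4/3 - 7*s^3/3 + 3*s^2/2 - s + 1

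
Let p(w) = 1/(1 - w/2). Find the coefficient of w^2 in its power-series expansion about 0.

p(0) = 1
p′(0) = 1/2
p′′(0) = 1/2
So c_2 = p′′(0)/2! = 1/4.

1/4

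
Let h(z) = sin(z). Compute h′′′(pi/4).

From the series, [(z - pi/4)^3] h = -sqrt(2)/12; multiply by 3! = 6 to get -sqrt(2)/2.

-sqrt(2)/2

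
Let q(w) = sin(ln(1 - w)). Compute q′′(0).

-1

Let u equal the inner series; expand the outer function in u and truncate.
The coefficient of w^2 in the expansion is -1/2, so q′′(0) = 2! * (-1/2) = -1.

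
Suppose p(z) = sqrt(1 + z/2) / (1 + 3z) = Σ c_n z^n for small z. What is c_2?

Take the Cauchy product of the two expansions.

263/32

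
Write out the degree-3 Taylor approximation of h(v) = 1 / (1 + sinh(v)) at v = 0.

-7*v^3/6 + v^2 - v + 1

Expand as Σ (-1)^k u^k with u equal to the inner function's series.
h(0) = 1
h′(0) = -1
h′′(0) = 2
h′′′(0) = -7
Dividing each by k! gives the coefficients c_0, ..., c_3.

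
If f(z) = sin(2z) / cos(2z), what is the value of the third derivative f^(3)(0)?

16

Write the quotient as an unknown series and match coefficients against numerator = denominator · series.
From the series, [z^3] f = 8/3; multiply by 3! = 6 to get 16.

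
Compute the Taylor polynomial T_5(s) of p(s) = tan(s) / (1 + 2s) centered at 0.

Expand each factor separately, then convolve coefficients.
[s^0] = 0;  [s^1] = 1;  [s^2] = -2;  [s^3] = 13/3;  [s^4] = -26/3;  [s^5] = 262/15.

262*s^5/15 - 26*s^4/3 + 13*s^3/3 - 2*s^2 + s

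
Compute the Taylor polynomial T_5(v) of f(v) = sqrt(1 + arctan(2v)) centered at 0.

Let u equal the inner series; expand the outer function in u and truncate.

83*v^5/40 + 17*v^4/24 - 5*v^3/6 - v^2/2 + v + 1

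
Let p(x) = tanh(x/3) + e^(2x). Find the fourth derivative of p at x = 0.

Add the two expansions coefficient-wise.
The coefficient of x^4 in the expansion is 2/3, so p^(4)(0) = 4! * (2/3) = 16.

16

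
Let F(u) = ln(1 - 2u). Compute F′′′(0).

-16

Differentiate repeatedly and evaluate at the center.
The coefficient of u^3 in the expansion is -8/3, so F′′′(0) = 3! * (-8/3) = -16.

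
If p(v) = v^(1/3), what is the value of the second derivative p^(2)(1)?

The coefficient of (v - 1)^2 in the expansion is -1/9, so p′′(1) = 2! * (-1/9) = -2/9.

-2/9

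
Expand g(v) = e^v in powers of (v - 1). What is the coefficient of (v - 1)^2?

e/2

c_2 = g′′(1)/2! = e/2.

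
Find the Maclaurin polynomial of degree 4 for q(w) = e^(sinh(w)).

5*w^4/24 + w^3/3 + w^2/2 + w + 1

Compose series: expand the inner function first, then feed it into the outer expansion.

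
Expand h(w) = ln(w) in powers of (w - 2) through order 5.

Differentiate repeatedly and evaluate at the center.
h(2) = ln(2)
h′(2) = 1/2
h′′(2) = -1/4
h′′′(2) = 1/4
h^(4)(2) = -3/8
h^(5)(2) = 3/4

(w - 2)^5/160 - (w - 2)^4/64 + (w - 2)^3/24 - (w - 2)^2/8 + (w - 2)/2 + ln(2)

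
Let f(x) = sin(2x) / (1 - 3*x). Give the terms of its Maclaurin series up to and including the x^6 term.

2254*x^6/5 + 2254*x^5/15 + 50*x^4 + 50*x^3/3 + 6*x^2 + 2*x

Use 1/(1 - r) = Σ r^k on the denominator, then take the Cauchy product.
[x^0] = 0;  [x^1] = 2;  [x^2] = 6;  [x^3] = 50/3;  [x^4] = 50;  [x^5] = 2254/15;  [x^6] = 2254/5.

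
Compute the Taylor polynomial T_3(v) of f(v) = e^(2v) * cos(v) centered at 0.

Write out both Maclaurin series and multiply, keeping only the needed powers.
f(0) = 1
f′(0) = 2
f′′(0) = 3
f′′′(0) = 2
Dividing each by k! gives the coefficients c_0, ..., c_3.

v^3/3 + 3*v^2/2 + 2*v + 1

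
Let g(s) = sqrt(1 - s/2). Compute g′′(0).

Differentiate repeatedly and evaluate at the center.
The coefficient of s^2 in the expansion is -1/32, so g′′(0) = 2! * (-1/32) = -1/16.

-1/16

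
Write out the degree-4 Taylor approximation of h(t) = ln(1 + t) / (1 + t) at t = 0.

Expand each factor separately, then convolve coefficients.
h(0) = 0
h′(0) = 1
h′′(0) = -3
h′′′(0) = 11
h^(4)(0) = -50
Dividing each by k! gives the coefficients c_0, ..., c_4.

-25*t^4/12 + 11*t^3/6 - 3*t^2/2 + t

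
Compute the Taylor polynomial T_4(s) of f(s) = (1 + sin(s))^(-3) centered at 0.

13*s^4 - 19*s^3/2 + 6*s^2 - 3*s + 1

Plug the Maclaurin series of the inner function into that of the outer and collect terms.
f(0) = 1
f′(0) = -3
f′′(0) = 12
f′′′(0) = -57
f^(4)(0) = 312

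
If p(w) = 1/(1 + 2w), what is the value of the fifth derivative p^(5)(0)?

-3840

From the series, [w^5] p = -32; multiply by 5! = 120 to get -3840.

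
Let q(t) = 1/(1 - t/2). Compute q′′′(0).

From the series, [t^3] q = 1/8; multiply by 3! = 6 to get 3/4.

3/4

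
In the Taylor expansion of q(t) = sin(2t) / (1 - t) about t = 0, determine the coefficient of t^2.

2

Expand 1/(denominator) as a geometric series and multiply by the numerator's series.
[t^0] = 0;  [t^1] = 2;  [t^2] = 2.
So c_2 = q′′(0)/2! = 2.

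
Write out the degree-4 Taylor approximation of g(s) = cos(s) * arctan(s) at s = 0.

-5*s^3/6 + s

Expand each factor separately, then convolve coefficients.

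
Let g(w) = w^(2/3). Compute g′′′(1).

From the series, [(w - 1)^3] g = 4/81; multiply by 3! = 6 to get 8/27.

8/27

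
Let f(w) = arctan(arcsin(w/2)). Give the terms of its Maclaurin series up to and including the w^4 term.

Compose series: expand the inner function first, then feed it into the outer expansion.
f(0) = 0
f′(0) = 1/2
f′′(0) = 0
f′′′(0) = -1/8
f^(4)(0) = 0

-w^3/48 + w/2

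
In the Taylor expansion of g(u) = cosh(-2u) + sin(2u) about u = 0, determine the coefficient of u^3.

-4/3

Add the two expansions coefficient-wise.
g(0) = 1
g′(0) = 2
g′′(0) = 4
g′′′(0) = -8
The Taylor polynomial is Σ g^(k)(0)/k! · u^k.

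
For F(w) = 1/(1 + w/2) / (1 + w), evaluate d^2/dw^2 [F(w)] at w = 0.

7/2

Write out both Maclaurin series and multiply, keeping only the needed powers.
The coefficient of w^2 in the expansion is 7/4, so F′′(0) = 2! * (7/4) = 7/2.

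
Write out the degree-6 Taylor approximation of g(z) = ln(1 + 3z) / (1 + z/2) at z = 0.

-12189*z^6/80 + 2469*z^5/40 - 105*z^4/4 + 12*z^3 - 6*z^2 + 3*z

Multiply the two series term by term and collect like powers.
g(0) = 0
g′(0) = 3
g′′(0) = -12
g′′′(0) = 72
g^(4)(0) = -630
g^(5)(0) = 7407
g^(6)(0) = -109701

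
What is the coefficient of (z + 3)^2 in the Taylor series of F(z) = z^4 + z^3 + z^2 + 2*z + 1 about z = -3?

46

F(-3) = 58
F′(-3) = -85
F′′(-3) = 92
So c_2 = F′′(-3)/2! = 46.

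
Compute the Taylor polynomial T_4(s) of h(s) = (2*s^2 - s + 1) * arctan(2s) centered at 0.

Shift and add copies of the series according to the polynomial's terms.

8*s^4/3 + 4*s^3/3 - 2*s^2 + 2*s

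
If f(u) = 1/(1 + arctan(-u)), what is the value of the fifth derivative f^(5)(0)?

24

Substitute the inner expansion into the outer series and collect powers.
The coefficient of u^5 in the expansion is 1/5, so f^(5)(0) = 5! * (1/5) = 24.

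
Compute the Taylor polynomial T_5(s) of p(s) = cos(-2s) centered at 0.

2*s^4/3 - 2*s^2 + 1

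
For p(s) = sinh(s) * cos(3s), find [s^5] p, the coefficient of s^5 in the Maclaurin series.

Expand each factor separately, then convolve coefficients.
[s^0] = 0;  [s^1] = 1;  [s^2] = 0;  [s^3] = -13/3;  [s^4] = 0;  [s^5] = 79/30.
So c_5 = p^(5)(0)/5! = 79/30.

79/30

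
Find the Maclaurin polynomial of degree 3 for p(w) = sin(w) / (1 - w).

5*w^3/6 + w^2 + w

Take the Cauchy product of the two expansions.
p(0) = 0
p′(0) = 1
p′′(0) = 2
p′′′(0) = 5
The Taylor polynomial is Σ p^(k)(0)/k! · w^k.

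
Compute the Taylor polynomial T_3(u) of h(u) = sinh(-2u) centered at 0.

-4*u^3/3 - 2*u

Differentiate repeatedly and evaluate at the center.
[u^0] = 0;  [u^1] = -2;  [u^2] = 0;  [u^3] = -4/3.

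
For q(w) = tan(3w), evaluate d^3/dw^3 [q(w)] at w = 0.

The coefficient of w^3 in the expansion is 9, so q′′′(0) = 3! * (9) = 54.

54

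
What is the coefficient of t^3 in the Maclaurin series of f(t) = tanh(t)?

Compute the successive derivatives at the expansion point and divide by k!.
f(0) = 0
f′(0) = 1
f′′(0) = 0
f′′′(0) = -2

-1/3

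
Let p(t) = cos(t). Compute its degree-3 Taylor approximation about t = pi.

(t - pi)^2/2 - 1

Compute the successive derivatives at the expansion point and divide by k!.
[(t - pi)^0] = -1;  [(t - pi)^1] = 0;  [(t - pi)^2] = 1/2;  [(t - pi)^3] = 0.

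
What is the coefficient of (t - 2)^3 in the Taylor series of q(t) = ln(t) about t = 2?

1/24

q(2) = ln(2)
q′(2) = 1/2
q′′(2) = -1/4
q′′′(2) = 1/4
So c_3 = q′′′(2)/3! = 1/24.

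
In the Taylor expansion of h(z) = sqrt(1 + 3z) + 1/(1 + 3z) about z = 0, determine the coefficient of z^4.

9963/128

Add the two expansions coefficient-wise.
h(0) = 2
h′(0) = -3/2
h′′(0) = 63/4
h′′′(0) = -1215/8
h^(4)(0) = 29889/16
Then c_k = h^(k)(0)/k! gives each Taylor coefficient.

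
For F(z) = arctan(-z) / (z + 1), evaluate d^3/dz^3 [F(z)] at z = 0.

Multiply the numerator's expansion by the denominator's geometric series.
From the series, [z^3] F = -2/3; multiply by 3! = 6 to get -4.

-4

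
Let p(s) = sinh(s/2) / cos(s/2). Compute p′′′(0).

Divide the numerator series by the denominator series (power-series long division).
The coefficient of s^3 in the expansion is 1/12, so p′′′(0) = 3! * (1/12) = 1/2.

1/2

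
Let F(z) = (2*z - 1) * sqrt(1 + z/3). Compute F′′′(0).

-13/72

Shift and add copies of the series according to the polynomial's terms.
The coefficient of z^3 in the expansion is -13/432, so F′′′(0) = 3! * (-13/432) = -13/72.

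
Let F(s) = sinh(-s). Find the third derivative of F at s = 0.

Differentiate repeatedly and evaluate at the center.
The coefficient of s^3 in the expansion is -1/6, so F′′′(0) = 3! * (-1/6) = -1.

-1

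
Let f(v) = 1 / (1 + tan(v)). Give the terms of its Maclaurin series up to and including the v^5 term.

-32*v^5/15 + 5*v^4/3 - 4*v^3/3 + v^2 - v + 1

Write 1/(1+u) = 1 - u + u^2 - u^3 + ... and substitute the series for u.
f(0) = 1
f′(0) = -1
f′′(0) = 2
f′′′(0) = -8
f^(4)(0) = 40
f^(5)(0) = -256
Then c_k = f^(k)(0)/k! gives each Taylor coefficient.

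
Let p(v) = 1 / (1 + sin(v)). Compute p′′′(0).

-5

Use the geometric series for the reciprocal, then substitute.
The coefficient of v^3 in the expansion is -5/6, so p′′′(0) = 3! * (-5/6) = -5.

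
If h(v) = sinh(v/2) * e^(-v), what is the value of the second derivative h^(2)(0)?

Multiply the two series term by term and collect like powers.
The coefficient of v^2 in the expansion is -1/2, so h′′(0) = 2! * (-1/2) = -1.

-1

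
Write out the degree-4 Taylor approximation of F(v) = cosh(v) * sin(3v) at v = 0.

Multiply the two series term by term and collect like powers.

-3*v^3 + 3*v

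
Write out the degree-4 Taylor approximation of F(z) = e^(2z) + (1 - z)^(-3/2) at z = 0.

Combine the two series term by term.

1201*z^4/384 + 169*z^3/48 + 31*z^2/8 + 7*z/2 + 2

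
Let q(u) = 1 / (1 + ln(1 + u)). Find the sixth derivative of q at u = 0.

Write 1/(1+u) = 1 - u + u^2 - u^3 + ... and substitute the series for u.
The coefficient of u^6 in the expansion is 3289/360, so q^(6)(0) = 6! * (3289/360) = 6578.

6578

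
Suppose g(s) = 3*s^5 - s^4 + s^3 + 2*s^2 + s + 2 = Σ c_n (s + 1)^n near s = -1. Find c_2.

Compute the successive derivatives at the expansion point and divide by k!.
g(-1) = -2
g′(-1) = 19
g′′(-1) = -74
So c_2 = g′′(-1)/2! = -37.

-37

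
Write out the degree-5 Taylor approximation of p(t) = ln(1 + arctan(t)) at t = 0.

Plug the Maclaurin series of the inner function into that of the outer and collect terms.

t^5/15 + t^4/12 - t^2/2 + t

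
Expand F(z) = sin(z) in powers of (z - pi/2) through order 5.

[(z - pi/2)^0] = 1;  [(z - pi/2)^1] = 0;  [(z - pi/2)^2] = -1/2;  [(z - pi/2)^3] = 0;  [(z - pi/2)^4] = 1/24;  [(z - pi/2)^5] = 0.

(z - pi/2)^4/24 - (z - pi/2)^2/2 + 1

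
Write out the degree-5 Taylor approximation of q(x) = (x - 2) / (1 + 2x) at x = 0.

Multiply each power in the prefactor through the base expansion.
[x^0] = -2;  [x^1] = 5;  [x^2] = -10;  [x^3] = 20;  [x^4] = -40;  [x^5] = 80.

80*x^5 - 40*x^4 + 20*x^3 - 10*x^2 + 5*x - 2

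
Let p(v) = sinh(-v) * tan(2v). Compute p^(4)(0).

Expand each factor separately, then convolve coefficients.
The coefficient of v^4 in the expansion is -3, so p^(4)(0) = 4! * (-3) = -72.

-72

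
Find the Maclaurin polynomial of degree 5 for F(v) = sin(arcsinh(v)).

Plug the Maclaurin series of the inner function into that of the outer and collect terms.

v^5/6 - v^3/3 + v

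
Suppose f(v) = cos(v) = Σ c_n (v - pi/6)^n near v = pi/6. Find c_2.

Use the known series and substitute for the argument.
So c_2 = f′′(pi/6)/2! = -sqrt(3)/4.

-sqrt(3)/4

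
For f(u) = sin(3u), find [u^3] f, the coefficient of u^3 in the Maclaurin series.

[u^0] = 0;  [u^1] = 3;  [u^2] = 0;  [u^3] = -9/2.

-9/2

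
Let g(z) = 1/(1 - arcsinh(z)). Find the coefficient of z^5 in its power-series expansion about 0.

Plug the Maclaurin series of the inner function into that of the outer and collect terms.

23/40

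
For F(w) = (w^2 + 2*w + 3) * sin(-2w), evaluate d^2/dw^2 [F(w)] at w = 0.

-8

Shift and add copies of the series according to the polynomial's terms.
From the series, [w^2] F = -4; multiply by 2! = 2 to get -8.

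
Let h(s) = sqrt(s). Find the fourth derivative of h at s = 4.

Apply the Taylor formula c_k = f^(k)(a)/k!.
From the series, [(s - 4)^4] h = -5/16384; multiply by 4! = 24 to get -15/2048.

-15/2048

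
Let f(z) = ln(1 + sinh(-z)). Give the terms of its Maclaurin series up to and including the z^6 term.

Plug the Maclaurin series of the inner function into that of the outer and collect terms.
f(0) = 0
f′(0) = -1
f′′(0) = -1
f′′′(0) = -3
f^(4)(0) = -10
f^(5)(0) = -45
f^(6)(0) = -256

-16*z^6/45 - 3*z^5/8 - 5*z^4/12 - z^3/2 - z^2/2 - z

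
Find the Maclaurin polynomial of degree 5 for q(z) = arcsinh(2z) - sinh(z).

Expand each term separately and add.
q(0) = 0
q′(0) = 1
q′′(0) = 0
q′′′(0) = -9
q^(4)(0) = 0
q^(5)(0) = 287

287*z^5/120 - 3*z^3/2 + z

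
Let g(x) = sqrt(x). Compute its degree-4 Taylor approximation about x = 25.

-(x - 25)^4/2000000 + (x - 25)^3/50000 - (x - 25)^2/1000 + (x - 25)/10 + 5

Apply the Taylor formula c_k = f^(k)(a)/k!.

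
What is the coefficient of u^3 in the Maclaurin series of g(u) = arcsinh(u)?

-1/6

Differentiate repeatedly and evaluate at the center.
g(0) = 0
g′(0) = 1
g′′(0) = 0
g′′′(0) = -1
So c_3 = g′′′(0)/3! = -1/6.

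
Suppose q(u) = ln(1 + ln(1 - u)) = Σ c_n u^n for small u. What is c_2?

-1

Substitute the inner expansion into the outer series and collect powers.
So c_2 = q′′(0)/2! = -1.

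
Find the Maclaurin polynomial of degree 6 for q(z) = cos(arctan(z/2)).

Compose series: expand the inner function first, then feed it into the outer expansion.
[z^0] = 1;  [z^1] = 0;  [z^2] = -1/8;  [z^3] = 0;  [z^4] = 3/128;  [z^5] = 0;  [z^6] = -5/1024.

-5*z^6/1024 + 3*z^4/128 - z^2/8 + 1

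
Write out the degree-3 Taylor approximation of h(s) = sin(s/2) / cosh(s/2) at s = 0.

-s^3/12 + s/2

Invert the denominator's series and multiply.
[s^0] = 0;  [s^1] = 1/2;  [s^2] = 0;  [s^3] = -1/12.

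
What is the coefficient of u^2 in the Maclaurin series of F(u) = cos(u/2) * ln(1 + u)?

Write out both Maclaurin series and multiply, keeping only the needed powers.
[u^0] = 0;  [u^1] = 1;  [u^2] = -1/2.

-1/2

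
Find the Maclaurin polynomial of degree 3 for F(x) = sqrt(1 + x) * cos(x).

-3*x^3/16 - 5*x^2/8 + x/2 + 1

Expand each factor separately, then convolve coefficients.
[x^0] = 1;  [x^1] = 1/2;  [x^2] = -5/8;  [x^3] = -3/16.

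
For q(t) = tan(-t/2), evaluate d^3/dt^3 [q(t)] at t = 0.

Differentiate repeatedly and evaluate at the center.
The coefficient of t^3 in the expansion is -1/24, so q′′′(0) = 3! * (-1/24) = -1/4.

-1/4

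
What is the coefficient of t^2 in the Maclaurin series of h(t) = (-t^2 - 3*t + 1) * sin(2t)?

-6

Distribute the polynomial across the series and collect like powers.
h(0) = 0
h′(0) = 2
h′′(0) = -12
So c_2 = h′′(0)/2! = -6.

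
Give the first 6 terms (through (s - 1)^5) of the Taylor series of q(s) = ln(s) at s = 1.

q(1) = 0
q′(1) = 1
q′′(1) = -1
q′′′(1) = 2
q^(4)(1) = -6
q^(5)(1) = 24
Dividing each by k! gives the coefficients c_0, ..., c_5.

(s - 1)^5/5 - (s - 1)^4/4 + (s - 1)^3/3 - (s - 1)^2/2 + (s - 1)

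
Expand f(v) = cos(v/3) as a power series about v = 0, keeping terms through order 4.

v^4/1944 - v^2/18 + 1

f(0) = 1
f′(0) = 0
f′′(0) = -1/9
f′′′(0) = 0
f^(4)(0) = 1/81
Dividing each by k! gives the coefficients c_0, ..., c_4.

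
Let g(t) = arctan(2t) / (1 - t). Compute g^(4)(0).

-16

Multiply the numerator's expansion by the denominator's geometric series.
The coefficient of t^4 in the expansion is -2/3, so g^(4)(0) = 4! * (-2/3) = -16.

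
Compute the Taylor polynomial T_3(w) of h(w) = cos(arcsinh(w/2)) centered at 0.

Compose series: expand the inner function first, then feed it into the outer expansion.
h(0) = 1
h′(0) = 0
h′′(0) = -1/4
h′′′(0) = 0

1 - w^2/8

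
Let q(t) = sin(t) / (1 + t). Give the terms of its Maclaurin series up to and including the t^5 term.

Multiply the two series term by term and collect like powers.

101*t^5/120 - 5*t^4/6 + 5*t^3/6 - t^2 + t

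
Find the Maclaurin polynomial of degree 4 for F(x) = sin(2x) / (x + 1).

-2*x^4/3 + 2*x^3/3 - 2*x^2 + 2*x

Expand 1/(denominator) as a geometric series and multiply by the numerator's series.
[x^0] = 0;  [x^1] = 2;  [x^2] = -2;  [x^3] = 2/3;  [x^4] = -2/3.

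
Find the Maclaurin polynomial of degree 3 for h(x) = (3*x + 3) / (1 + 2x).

-12*x^3 + 6*x^2 - 3*x + 3

Shift and add copies of the series according to the polynomial's terms.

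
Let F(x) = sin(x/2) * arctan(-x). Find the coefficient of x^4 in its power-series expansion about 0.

Write out both Maclaurin series and multiply, keeping only the needed powers.
F(0) = 0
F′(0) = 0
F′′(0) = -1
F′′′(0) = 0
F^(4)(0) = 9/2
So c_4 = F^(4)(0)/4! = 3/16.

3/16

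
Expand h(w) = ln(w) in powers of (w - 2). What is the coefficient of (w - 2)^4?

Compute the successive derivatives at the expansion point and divide by k!.
h(2) = ln(2)
h′(2) = 1/2
h′′(2) = -1/4
h′′′(2) = 1/4
h^(4)(2) = -3/8
So c_4 = h^(4)(2)/4! = -1/64.

-1/64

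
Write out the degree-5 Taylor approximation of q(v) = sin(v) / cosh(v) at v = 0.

Divide the numerator series by the denominator series (power-series long division).
[v^0] = 0;  [v^1] = 1;  [v^2] = 0;  [v^3] = -2/3;  [v^4] = 0;  [v^5] = 3/10.

3*v^5/10 - 2*v^3/3 + v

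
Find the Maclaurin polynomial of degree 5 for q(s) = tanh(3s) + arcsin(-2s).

Combine the two series term by term.

30*s^5 - 31*s^3/3 + s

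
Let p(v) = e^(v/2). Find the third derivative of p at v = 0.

From the series, [v^3] p = 1/48; multiply by 3! = 6 to get 1/8.

1/8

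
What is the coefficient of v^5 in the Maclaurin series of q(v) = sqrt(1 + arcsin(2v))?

123/40

Plug the Maclaurin series of the inner function into that of the outer and collect terms.
q(0) = 1
q′(0) = 1
q′′(0) = -1
q′′′(0) = 7
q^(4)(0) = -31
q^(5)(0) = 369
The Taylor polynomial is Σ q^(k)(0)/k! · v^k.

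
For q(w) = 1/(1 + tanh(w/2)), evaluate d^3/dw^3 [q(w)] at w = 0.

Compose series: expand the inner function first, then feed it into the outer expansion.
The coefficient of w^3 in the expansion is -1/12, so q′′′(0) = 3! * (-1/12) = -1/2.

-1/2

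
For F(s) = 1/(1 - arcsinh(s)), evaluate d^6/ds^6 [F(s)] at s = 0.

Plug the Maclaurin series of the inner function into that of the outer and collect terms.
From the series, [s^6] F = 23/45; multiply by 6! = 720 to get 368.

368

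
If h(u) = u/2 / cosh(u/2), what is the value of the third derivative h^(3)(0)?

Write the quotient as an unknown series and match coefficients against numerator = denominator · series.
The coefficient of u^3 in the expansion is -1/16, so h′′′(0) = 3! * (-1/16) = -3/8.

-3/8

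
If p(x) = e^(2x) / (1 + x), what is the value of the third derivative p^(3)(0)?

2

Multiply the two series term by term and collect like powers.
The coefficient of x^3 in the expansion is 1/3, so p′′′(0) = 3! * (1/3) = 2.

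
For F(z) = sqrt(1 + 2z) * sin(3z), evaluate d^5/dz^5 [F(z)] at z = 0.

288

Take the Cauchy product of the two expansions.
The coefficient of z^5 in the expansion is 12/5, so F^(5)(0) = 5! * (12/5) = 288.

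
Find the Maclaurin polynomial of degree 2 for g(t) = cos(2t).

1 - 2*t^2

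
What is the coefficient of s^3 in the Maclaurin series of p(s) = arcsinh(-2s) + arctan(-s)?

Combine the two series term by term.
So c_3 = p′′′(0)/3! = 5/3.

5/3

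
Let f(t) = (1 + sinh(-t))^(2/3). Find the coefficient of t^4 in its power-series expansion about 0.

-16/243

Compose series: expand the inner function first, then feed it into the outer expansion.
[t^0] = 1;  [t^1] = -2/3;  [t^2] = -1/9;  [t^3] = -13/81;  [t^4] = -16/243.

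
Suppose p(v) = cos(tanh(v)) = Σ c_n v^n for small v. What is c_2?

-1/2

Plug the Maclaurin series of the inner function into that of the outer and collect terms.
p(0) = 1
p′(0) = 0
p′′(0) = -1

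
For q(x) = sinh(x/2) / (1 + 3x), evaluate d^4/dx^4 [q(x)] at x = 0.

Take the Cauchy product of the two expansions.
The coefficient of x^4 in the expansion is -217/16, so q^(4)(0) = 4! * (-217/16) = -651/2.

-651/2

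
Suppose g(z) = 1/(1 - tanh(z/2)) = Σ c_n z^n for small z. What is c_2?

1/4

Let u equal the inner series; expand the outer function in u and truncate.
g(0) = 1
g′(0) = 1/2
g′′(0) = 1/2
So c_2 = g′′(0)/2! = 1/4.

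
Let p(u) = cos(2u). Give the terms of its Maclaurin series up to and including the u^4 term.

p(0) = 1
p′(0) = 0
p′′(0) = -4
p′′′(0) = 0
p^(4)(0) = 16

2*u^4/3 - 2*u^2 + 1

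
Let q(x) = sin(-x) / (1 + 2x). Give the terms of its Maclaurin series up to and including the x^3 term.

-23*x^3/6 + 2*x^2 - x

Expand each factor separately, then convolve coefficients.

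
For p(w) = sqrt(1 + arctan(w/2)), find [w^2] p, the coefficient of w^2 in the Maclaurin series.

Plug the Maclaurin series of the inner function into that of the outer and collect terms.
p(0) = 1
p′(0) = 1/4
p′′(0) = -1/16
Dividing each by k! gives the coefficients c_0, ..., c_2.

-1/32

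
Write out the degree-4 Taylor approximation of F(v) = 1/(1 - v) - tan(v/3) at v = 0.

Add the two expansions coefficient-wise.
F(0) = 1
F′(0) = 2/3
F′′(0) = 2
F′′′(0) = 160/27
F^(4)(0) = 24
The Taylor polynomial is Σ F^(k)(0)/k! · v^k.

v^4 + 80*v^3/81 + v^2 + 2*v/3 + 1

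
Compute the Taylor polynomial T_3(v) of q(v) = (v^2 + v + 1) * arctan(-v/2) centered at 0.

Multiply each power in the prefactor through the base expansion.
q(0) = 0
q′(0) = -1/2
q′′(0) = -1
q′′′(0) = -11/4
Dividing each by k! gives the coefficients c_0, ..., c_3.

-11*v^3/24 - v^2/2 - v/2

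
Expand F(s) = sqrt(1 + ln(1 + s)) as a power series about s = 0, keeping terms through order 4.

-143*s^4/384 + 17*s^3/48 - 3*s^2/8 + s/2 + 1

Plug the Maclaurin series of the inner function into that of the outer and collect terms.
F(0) = 1
F′(0) = 1/2
F′′(0) = -3/4
F′′′(0) = 17/8
F^(4)(0) = -143/16
Dividing each by k! gives the coefficients c_0, ..., c_4.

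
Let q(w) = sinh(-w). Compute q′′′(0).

-1

From the series, [w^3] q = -1/6; multiply by 3! = 6 to get -1.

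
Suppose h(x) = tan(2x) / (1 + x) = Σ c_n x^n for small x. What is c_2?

-2

Take the Cauchy product of the two expansions.
[x^0] = 0;  [x^1] = 2;  [x^2] = -2.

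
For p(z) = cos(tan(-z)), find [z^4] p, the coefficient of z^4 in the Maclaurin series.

-7/24

Compose series: expand the inner function first, then feed it into the outer expansion.
[z^0] = 1;  [z^1] = 0;  [z^2] = -1/2;  [z^3] = 0;  [z^4] = -7/24.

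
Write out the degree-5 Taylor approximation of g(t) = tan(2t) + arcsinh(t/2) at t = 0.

16393*t^5/3840 + 127*t^3/48 + 5*t/2

Expand each term separately and add.
g(0) = 0
g′(0) = 5/2
g′′(0) = 0
g′′′(0) = 127/8
g^(4)(0) = 0
g^(5)(0) = 16393/32
Dividing each by k! gives the coefficients c_0, ..., c_5.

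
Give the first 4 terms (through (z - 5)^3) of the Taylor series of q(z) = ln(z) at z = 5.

(z - 5)^3/375 - (z - 5)^2/50 + (z - 5)/5 + ln(5)

Differentiate repeatedly and evaluate at the center.
q(5) = ln(5)
q′(5) = 1/5
q′′(5) = -1/25
q′′′(5) = 2/125
Dividing each by k! gives the coefficients c_0, ..., c_3.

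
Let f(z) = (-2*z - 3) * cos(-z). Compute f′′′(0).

Shift and add copies of the series according to the polynomial's terms.
The coefficient of z^3 in the expansion is 1, so f′′′(0) = 3! * (1) = 6.

6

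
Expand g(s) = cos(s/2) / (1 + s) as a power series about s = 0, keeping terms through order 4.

Take the Cauchy product of the two expansions.
[s^0] = 1;  [s^1] = -1;  [s^2] = 7/8;  [s^3] = -7/8;  [s^4] = 337/384.

337*s^4/384 - 7*s^3/8 + 7*s^2/8 - s + 1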